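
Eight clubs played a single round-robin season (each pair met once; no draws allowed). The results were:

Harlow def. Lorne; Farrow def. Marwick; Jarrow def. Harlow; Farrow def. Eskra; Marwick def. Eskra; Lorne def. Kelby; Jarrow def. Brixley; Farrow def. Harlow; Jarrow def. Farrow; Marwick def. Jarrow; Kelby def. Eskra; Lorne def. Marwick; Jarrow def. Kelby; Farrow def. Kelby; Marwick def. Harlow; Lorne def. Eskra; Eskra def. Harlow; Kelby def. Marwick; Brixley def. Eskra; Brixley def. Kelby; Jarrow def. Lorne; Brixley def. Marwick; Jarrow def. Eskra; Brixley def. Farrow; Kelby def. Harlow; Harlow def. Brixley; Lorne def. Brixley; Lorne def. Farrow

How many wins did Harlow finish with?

Harlow's results: beat Lorne, Brixley; lost to Kelby, Marwick, Eskra, Jarrow, Farrow.
That is 2 wins.

2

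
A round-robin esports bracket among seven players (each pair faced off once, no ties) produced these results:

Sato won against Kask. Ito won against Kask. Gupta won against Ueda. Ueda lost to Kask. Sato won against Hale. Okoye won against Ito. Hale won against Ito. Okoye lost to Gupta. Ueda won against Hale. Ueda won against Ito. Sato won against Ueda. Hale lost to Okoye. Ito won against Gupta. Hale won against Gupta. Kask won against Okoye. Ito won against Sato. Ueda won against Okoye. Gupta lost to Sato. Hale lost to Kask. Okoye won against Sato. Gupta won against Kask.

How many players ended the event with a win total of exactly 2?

1

Win totals: Ito 3, Sato 4, Gupta 3, Ueda 3, Hale 2, Okoye 3, Kask 3.
Exactly 2: Hale — 1 player.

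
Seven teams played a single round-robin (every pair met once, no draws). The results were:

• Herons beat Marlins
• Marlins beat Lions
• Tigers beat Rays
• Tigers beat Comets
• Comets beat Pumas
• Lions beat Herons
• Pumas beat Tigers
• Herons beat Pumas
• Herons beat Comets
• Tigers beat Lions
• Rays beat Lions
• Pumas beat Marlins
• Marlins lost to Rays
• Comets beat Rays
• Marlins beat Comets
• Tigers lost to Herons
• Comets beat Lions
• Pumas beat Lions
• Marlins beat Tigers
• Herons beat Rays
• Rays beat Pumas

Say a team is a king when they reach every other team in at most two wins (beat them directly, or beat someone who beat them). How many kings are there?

7

Comets reaches everyone (king).
Tigers reaches everyone (king).
Rays reaches everyone (king).
Marlins reaches everyone (king).
Herons reaches everyone (king).
Pumas reaches everyone (king).
Lions reaches everyone (king).
Kings: Comets, Tigers, Rays, Marlins, Herons, Pumas, Lions — 7.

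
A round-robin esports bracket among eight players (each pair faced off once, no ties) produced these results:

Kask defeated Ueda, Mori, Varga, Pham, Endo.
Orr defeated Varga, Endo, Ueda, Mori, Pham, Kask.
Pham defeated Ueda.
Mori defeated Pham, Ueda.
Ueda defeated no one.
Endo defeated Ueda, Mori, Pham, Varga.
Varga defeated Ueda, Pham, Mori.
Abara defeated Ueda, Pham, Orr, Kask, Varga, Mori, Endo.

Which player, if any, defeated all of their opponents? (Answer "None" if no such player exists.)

Abara

Abara has 7 wins out of 7 opponents — a perfect record.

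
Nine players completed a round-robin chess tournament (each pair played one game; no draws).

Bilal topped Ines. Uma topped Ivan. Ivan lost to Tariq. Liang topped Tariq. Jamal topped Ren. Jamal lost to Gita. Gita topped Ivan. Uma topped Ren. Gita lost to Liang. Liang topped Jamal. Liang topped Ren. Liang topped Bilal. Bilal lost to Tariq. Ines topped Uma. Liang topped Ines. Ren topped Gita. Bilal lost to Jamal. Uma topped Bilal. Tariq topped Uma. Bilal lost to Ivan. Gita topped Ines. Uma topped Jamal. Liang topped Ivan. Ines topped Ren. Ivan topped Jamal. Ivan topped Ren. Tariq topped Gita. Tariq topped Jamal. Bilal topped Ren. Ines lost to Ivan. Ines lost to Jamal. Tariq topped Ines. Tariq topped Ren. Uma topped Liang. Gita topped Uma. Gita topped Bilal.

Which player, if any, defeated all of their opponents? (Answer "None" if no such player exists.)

None

Highest win total is Tariq with 7 (out of 8 possible).
Tariq lost to Liang, so no player went undefeated.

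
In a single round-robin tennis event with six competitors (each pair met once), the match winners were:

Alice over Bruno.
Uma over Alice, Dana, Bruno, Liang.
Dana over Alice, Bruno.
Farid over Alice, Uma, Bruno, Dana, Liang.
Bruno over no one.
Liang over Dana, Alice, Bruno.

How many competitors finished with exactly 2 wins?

Win totals: Bruno 0, Dana 2, Farid 5, Liang 3, Alice 1, Uma 4.
Exactly 2: Dana — 1 competitor.

1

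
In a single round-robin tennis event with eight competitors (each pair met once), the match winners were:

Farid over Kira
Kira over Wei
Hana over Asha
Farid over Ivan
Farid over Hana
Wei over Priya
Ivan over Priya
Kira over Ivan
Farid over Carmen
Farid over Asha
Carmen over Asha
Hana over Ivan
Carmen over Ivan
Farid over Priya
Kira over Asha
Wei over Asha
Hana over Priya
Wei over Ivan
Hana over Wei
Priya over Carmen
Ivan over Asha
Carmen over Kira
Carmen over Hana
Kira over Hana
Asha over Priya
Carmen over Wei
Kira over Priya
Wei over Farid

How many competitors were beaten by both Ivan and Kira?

Ivan beat: Asha, Priya.
Kira beat: Ivan, Asha, Wei, Hana, Priya.
Both beat: Asha, Priya — 2.

2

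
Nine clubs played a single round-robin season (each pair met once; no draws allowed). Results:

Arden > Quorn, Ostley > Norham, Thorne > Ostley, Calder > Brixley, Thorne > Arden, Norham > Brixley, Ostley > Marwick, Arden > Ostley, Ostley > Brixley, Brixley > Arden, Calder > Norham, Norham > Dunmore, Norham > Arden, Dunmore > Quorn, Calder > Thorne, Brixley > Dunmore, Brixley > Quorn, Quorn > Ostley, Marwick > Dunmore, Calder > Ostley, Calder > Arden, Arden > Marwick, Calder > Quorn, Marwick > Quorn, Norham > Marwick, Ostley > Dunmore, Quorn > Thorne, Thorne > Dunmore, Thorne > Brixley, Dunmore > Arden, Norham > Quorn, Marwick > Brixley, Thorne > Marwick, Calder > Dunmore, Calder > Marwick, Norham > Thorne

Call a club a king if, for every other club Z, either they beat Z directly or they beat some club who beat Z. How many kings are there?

Marwick cannot reach Calder, Norham in two steps.
Quorn cannot reach Calder in two steps.
Brixley cannot reach Calder, Norham in two steps.
Dunmore cannot reach Brixley, Calder, Norham in two steps.
Calder reaches everyone (king).
Ostley cannot reach Calder in two steps.
Arden cannot reach Calder in two steps.
Thorne cannot reach Calder in two steps.
Norham cannot reach Calder in two steps.
Kings: Calder — 1.

1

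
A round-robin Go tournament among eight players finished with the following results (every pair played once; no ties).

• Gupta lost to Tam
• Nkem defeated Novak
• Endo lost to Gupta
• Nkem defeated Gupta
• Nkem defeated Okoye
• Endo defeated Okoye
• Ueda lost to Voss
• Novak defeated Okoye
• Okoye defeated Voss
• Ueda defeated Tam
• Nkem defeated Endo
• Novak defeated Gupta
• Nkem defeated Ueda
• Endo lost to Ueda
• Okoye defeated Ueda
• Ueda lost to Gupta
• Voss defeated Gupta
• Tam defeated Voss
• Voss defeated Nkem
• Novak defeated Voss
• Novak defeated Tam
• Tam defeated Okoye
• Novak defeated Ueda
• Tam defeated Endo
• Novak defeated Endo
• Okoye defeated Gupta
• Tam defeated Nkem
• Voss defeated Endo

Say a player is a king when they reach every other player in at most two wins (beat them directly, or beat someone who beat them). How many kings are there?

4

Novak reaches everyone (king).
Tam reaches everyone (king).
Okoye cannot reach Novak in two steps.
Ueda cannot reach Novak in two steps.
Endo cannot reach Novak, Tam, Nkem in two steps.
Voss reaches everyone (king).
Nkem reaches everyone (king).
Gupta cannot reach Novak, Voss, Nkem in two steps.
Kings: Novak, Tam, Voss, Nkem — 4.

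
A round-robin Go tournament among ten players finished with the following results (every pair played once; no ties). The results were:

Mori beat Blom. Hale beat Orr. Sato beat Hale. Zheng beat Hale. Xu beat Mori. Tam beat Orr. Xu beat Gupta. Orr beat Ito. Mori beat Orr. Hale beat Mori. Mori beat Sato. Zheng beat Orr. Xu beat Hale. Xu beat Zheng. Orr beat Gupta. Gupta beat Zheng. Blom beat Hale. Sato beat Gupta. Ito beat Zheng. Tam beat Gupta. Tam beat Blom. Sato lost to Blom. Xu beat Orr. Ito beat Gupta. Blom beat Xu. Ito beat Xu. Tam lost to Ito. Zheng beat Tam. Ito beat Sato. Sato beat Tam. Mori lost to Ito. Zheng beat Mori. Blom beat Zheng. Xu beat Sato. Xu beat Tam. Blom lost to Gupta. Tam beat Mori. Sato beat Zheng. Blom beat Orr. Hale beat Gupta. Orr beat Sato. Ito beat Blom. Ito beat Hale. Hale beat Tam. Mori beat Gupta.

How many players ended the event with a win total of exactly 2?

1

Win totals: Xu 7, Tam 4, Zheng 4, Gupta 2, Orr 3, Sato 4, Blom 5, Ito 8, Hale 4, Mori 4.
Exactly 2: Gupta — 1 player.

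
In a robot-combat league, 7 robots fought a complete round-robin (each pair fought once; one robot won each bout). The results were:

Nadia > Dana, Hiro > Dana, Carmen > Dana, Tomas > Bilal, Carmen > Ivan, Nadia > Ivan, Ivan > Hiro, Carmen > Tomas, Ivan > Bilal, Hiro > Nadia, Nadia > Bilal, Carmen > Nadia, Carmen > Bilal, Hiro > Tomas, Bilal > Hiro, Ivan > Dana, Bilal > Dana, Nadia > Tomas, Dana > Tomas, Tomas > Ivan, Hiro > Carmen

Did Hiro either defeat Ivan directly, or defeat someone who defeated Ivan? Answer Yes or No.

Yes

Hiro did not beat Ivan directly.
Hiro beat Dana, Tomas, Carmen, Nadia. Of those, Tomas beat Ivan.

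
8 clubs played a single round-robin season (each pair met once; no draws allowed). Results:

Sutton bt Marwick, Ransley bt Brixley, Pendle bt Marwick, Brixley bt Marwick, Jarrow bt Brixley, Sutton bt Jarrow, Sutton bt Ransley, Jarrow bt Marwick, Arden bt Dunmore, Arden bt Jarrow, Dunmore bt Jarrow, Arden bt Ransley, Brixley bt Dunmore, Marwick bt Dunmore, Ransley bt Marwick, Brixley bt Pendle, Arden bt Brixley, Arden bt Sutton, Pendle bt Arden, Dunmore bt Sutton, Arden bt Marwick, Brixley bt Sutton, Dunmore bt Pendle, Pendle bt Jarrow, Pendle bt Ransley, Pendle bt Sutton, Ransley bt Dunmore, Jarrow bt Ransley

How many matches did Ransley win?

Ransley's results: beat Brixley, Dunmore, Marwick; lost to Sutton, Jarrow, Arden, Pendle.
That is 3 wins.

3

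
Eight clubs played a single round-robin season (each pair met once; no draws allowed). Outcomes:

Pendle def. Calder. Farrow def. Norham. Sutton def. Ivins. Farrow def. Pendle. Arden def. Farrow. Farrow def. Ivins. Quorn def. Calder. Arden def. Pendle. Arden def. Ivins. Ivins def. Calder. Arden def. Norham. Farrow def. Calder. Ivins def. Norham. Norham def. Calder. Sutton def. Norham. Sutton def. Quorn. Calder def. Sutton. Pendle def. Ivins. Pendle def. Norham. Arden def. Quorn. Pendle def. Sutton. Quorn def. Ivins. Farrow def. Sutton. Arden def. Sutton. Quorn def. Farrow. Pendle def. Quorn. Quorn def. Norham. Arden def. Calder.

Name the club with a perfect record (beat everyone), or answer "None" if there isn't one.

Arden

Arden has 7 wins out of 7 opponents — a perfect record.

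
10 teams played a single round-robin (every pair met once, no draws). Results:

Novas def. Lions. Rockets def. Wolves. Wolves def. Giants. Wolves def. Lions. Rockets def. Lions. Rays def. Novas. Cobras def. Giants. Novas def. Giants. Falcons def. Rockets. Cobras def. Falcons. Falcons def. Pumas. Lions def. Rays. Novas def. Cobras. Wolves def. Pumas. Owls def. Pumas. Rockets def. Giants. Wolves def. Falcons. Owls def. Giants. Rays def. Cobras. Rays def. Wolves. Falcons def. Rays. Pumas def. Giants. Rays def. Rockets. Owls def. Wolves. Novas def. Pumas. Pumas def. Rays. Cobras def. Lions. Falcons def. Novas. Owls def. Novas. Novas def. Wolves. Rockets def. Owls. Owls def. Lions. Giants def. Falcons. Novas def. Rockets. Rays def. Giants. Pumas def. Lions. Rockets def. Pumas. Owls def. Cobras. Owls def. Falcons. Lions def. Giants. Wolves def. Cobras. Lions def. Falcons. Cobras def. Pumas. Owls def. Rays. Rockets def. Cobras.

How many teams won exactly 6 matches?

Win totals: Giants 1, Novas 6, Wolves 5, Rays 5, Pumas 3, Rockets 6, Falcons 4, Lions 3, Owls 8, Cobras 4.
Exactly 6: Novas, Rockets — 2 teams.

2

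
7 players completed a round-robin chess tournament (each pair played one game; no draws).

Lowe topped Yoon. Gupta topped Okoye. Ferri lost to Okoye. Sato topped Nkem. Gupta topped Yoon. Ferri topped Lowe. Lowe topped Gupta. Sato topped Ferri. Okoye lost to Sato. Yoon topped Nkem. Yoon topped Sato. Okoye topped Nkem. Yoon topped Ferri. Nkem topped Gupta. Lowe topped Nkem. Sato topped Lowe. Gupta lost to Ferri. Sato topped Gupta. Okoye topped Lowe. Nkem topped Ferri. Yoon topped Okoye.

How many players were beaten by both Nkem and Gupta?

0

Nkem beat: Gupta, Ferri.
Gupta beat: Okoye, Yoon.
No one was beaten by both.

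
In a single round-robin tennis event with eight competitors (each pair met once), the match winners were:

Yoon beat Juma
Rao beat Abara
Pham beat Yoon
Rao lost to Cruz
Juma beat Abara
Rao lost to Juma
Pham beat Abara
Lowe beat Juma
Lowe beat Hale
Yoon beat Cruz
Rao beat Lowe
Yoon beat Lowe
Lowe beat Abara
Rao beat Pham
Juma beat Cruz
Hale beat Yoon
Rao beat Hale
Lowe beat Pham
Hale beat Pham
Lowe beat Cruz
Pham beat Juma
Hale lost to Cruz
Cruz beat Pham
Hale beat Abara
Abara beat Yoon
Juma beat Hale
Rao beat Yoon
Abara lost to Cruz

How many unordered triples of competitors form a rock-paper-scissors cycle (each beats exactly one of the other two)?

15

Win totals: Cruz 4, Pham 3, Hale 3, Lowe 5, Yoon 3, Rao 5, Juma 4, Abara 1.
A competitor with w wins dominates both others in C(w,2) triples; summing gives 6 + 3 + 3 + 10 + 3 + 10 + 6 + 0 = 41 transitive triples.
Total triples C(8,3) = 56, so cyclic triples = 56 − 41 = 15.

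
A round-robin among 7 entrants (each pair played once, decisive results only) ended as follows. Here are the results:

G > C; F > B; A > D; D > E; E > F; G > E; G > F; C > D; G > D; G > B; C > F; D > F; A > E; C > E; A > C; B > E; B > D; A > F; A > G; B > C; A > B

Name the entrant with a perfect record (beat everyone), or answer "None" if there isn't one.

A

A has 6 wins out of 6 opponents — a perfect record.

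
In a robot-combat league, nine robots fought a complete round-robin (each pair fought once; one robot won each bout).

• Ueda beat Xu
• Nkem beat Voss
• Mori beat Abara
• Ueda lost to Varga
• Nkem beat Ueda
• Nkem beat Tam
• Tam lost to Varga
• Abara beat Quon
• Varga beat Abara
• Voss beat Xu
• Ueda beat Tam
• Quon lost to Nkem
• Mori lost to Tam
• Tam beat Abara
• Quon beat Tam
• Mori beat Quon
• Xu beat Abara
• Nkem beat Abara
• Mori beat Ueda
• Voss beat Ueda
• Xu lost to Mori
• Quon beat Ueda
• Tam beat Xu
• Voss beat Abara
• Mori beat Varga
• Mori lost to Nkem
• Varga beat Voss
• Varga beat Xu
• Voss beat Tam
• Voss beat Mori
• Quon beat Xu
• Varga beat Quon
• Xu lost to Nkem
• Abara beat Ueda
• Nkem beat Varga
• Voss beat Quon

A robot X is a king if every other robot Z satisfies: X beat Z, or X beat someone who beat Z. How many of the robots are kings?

1

Varga cannot reach Nkem in two steps.
Voss cannot reach Nkem in two steps.
Mori cannot reach Nkem in two steps.
Tam cannot reach Voss, Nkem in two steps.
Xu cannot reach Varga, Voss, Mori, Tam, Nkem in two steps.
Abara cannot reach Varga, Voss, Mori, Nkem in two steps.
Quon cannot reach Varga, Voss, Nkem in two steps.
Ueda cannot reach Varga, Voss, Quon, Nkem in two steps.
Nkem reaches everyone (king).
Kings: Nkem — 1.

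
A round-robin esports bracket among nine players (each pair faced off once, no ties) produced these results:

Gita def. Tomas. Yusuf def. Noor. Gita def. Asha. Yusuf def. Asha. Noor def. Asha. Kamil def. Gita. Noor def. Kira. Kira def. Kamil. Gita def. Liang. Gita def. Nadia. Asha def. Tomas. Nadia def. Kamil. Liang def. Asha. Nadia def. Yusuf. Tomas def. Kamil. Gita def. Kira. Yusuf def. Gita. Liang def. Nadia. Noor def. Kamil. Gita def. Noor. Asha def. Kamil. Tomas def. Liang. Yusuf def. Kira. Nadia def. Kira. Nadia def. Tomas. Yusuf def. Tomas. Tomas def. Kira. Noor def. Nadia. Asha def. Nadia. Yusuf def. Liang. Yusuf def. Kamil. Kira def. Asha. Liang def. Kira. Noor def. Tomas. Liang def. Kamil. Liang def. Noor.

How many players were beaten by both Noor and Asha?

Noor beat: Asha, Nadia, Kira, Tomas, Kamil.
Asha beat: Nadia, Tomas, Kamil.
Both beat: Nadia, Tomas, Kamil — 3.

3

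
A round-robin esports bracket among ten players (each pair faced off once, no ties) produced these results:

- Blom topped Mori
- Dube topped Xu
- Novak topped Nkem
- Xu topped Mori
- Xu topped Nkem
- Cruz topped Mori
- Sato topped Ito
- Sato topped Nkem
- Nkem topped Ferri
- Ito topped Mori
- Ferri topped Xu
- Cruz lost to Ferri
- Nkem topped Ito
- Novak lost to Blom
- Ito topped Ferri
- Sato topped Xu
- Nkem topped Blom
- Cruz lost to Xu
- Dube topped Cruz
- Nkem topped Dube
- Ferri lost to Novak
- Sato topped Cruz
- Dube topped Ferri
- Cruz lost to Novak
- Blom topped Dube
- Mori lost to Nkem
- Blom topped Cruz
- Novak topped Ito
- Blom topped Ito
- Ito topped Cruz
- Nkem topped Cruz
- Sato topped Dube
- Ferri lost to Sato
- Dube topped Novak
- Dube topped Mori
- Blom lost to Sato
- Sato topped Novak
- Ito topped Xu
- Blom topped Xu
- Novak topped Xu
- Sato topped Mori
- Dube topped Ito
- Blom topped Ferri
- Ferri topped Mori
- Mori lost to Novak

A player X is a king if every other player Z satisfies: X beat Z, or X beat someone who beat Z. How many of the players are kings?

1

Dube cannot reach Blom, Sato in two steps.
Cruz cannot reach Dube, Novak, Ferri, Blom, Ito, Sato, Xu, Nkem in two steps.
Novak cannot reach Sato in two steps.
Ferri cannot reach Dube, Novak, Blom, Ito, Sato in two steps.
Blom cannot reach Sato in two steps.
Ito cannot reach Dube, Novak, Blom, Sato in two steps.
Sato reaches everyone (king).
Mori cannot reach Dube, Cruz, Novak, Ferri, Blom, Ito, Sato, Xu, Nkem in two steps.
Xu cannot reach Novak, Sato in two steps.
Nkem cannot reach Sato in two steps.
Kings: Sato — 1.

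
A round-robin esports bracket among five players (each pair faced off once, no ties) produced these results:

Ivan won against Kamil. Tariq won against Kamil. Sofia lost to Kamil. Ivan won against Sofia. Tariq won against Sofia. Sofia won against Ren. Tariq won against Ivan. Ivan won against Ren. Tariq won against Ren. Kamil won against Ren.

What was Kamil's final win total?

2

Kamil's results: beat Ren, Sofia; lost to Ivan, Tariq.
That is 2 wins.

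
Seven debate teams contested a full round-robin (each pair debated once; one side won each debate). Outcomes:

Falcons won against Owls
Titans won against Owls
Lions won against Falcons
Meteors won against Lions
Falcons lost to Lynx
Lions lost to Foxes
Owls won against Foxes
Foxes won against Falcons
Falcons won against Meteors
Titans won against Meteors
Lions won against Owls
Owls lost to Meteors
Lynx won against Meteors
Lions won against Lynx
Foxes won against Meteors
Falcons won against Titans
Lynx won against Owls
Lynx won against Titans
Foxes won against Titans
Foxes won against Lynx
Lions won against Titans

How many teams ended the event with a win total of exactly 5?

Win totals: Titans 2, Falcons 3, Foxes 5, Lions 4, Lynx 4, Meteors 2, Owls 1.
Exactly 5: Foxes — 1 team.

1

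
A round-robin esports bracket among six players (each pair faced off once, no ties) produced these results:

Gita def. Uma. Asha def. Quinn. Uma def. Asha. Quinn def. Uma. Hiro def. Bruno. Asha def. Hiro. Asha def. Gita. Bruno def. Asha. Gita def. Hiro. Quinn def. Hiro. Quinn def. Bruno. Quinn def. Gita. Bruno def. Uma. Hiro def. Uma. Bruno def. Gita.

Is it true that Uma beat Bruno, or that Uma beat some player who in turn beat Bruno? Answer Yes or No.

Uma did not beat Bruno directly.
Uma beat Asha, but each of them lost to Bruno. No two-step path.

No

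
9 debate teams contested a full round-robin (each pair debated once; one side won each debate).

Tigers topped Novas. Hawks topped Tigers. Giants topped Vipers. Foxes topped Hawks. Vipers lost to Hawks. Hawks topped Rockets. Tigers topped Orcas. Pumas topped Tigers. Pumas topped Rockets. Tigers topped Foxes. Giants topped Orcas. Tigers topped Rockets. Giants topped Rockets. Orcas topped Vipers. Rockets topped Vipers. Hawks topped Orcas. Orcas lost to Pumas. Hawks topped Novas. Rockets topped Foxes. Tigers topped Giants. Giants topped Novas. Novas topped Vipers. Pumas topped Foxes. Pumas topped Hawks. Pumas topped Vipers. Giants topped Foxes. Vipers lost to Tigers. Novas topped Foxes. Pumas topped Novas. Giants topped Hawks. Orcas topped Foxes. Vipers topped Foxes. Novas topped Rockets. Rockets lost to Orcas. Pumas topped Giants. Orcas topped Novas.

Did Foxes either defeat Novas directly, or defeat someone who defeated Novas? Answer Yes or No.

Yes

Foxes did not beat Novas directly.
Foxes beat Hawks. Of those, Hawks beat Novas.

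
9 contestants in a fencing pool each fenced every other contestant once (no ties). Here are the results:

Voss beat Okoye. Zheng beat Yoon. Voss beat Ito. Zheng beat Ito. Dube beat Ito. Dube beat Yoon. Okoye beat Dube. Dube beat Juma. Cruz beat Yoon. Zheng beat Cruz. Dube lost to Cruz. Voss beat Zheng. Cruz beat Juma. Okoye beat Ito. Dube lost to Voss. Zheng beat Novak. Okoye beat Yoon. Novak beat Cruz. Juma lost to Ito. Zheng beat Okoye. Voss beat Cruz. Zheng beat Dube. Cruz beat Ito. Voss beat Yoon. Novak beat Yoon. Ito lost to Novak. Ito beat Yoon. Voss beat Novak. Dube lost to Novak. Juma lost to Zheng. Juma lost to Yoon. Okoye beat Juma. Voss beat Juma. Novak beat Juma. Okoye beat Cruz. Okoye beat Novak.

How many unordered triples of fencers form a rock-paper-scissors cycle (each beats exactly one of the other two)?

Win totals: Novak 5, Zheng 7, Dube 3, Juma 0, Okoye 6, Yoon 1, Ito 2, Voss 8, Cruz 4.
A fencer with w wins dominates both others in C(w,2) triples; summing gives 10 + 21 + 3 + 0 + 15 + 0 + 1 + 28 + 6 = 84 transitive triples.
Total triples C(9,3) = 84, so cyclic triples = 84 − 84 = 0.

0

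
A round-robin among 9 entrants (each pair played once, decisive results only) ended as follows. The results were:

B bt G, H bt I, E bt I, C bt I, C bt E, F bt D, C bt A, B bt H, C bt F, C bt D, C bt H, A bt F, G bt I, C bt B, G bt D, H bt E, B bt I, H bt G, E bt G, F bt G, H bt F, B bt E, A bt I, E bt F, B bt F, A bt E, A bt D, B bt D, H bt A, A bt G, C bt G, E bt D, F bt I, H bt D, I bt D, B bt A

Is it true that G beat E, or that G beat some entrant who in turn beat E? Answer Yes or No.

G did not beat E directly.
G beat D, I, but each of them lost to E. No two-step path.

No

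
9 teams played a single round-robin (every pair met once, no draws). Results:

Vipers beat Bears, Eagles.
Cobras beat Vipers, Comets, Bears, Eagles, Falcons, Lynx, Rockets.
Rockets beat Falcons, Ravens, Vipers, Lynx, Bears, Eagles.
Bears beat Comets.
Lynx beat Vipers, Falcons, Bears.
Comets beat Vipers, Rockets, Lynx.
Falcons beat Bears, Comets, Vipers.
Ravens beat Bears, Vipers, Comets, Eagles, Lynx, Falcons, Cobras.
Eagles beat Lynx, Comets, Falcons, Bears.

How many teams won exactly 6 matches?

Win totals: Vipers 2, Lynx 3, Cobras 7, Comets 3, Rockets 6, Ravens 7, Eagles 4, Falcons 3, Bears 1.
Exactly 6: Rockets — 1 team.

1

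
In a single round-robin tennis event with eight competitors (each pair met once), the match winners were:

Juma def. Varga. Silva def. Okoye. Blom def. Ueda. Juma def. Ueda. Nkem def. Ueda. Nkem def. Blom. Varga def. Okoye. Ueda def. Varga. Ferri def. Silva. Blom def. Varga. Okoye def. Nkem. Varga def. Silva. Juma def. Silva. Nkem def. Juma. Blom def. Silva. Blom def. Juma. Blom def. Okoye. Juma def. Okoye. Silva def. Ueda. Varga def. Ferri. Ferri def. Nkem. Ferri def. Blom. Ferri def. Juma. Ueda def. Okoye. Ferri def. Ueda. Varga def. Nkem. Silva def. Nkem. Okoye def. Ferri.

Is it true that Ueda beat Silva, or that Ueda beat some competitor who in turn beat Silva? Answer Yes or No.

Ueda did not beat Silva directly.
Ueda beat Okoye, Varga. Of those, Varga beat Silva.

Yes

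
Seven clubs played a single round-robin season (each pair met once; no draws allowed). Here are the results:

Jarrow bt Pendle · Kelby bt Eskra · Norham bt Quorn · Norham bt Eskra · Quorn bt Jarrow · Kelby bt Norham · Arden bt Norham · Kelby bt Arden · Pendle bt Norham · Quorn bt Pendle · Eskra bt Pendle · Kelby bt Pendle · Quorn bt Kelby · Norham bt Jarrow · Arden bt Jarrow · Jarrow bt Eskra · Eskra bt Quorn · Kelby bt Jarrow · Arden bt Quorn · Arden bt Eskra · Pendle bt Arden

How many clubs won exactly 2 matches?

Win totals: Pendle 2, Norham 3, Jarrow 2, Quorn 3, Eskra 2, Arden 4, Kelby 5.
Exactly 2: Pendle, Jarrow, Eskra — 3 clubs.

3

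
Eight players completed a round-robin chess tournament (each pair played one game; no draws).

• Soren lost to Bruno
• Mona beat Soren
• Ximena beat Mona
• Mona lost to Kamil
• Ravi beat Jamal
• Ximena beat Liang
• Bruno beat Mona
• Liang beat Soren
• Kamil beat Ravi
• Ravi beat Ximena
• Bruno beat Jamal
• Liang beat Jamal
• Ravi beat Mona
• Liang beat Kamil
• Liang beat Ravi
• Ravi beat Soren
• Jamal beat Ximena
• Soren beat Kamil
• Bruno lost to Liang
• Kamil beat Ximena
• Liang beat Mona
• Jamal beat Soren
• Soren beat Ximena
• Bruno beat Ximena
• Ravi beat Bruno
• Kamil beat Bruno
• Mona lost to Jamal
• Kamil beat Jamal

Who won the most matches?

Win totals: Bruno 4, Ximena 2, Soren 2, Liang 6, Kamil 5, Mona 1, Ravi 5, Jamal 3.
Liang leads with 6 wins (next highest: 5).

Liang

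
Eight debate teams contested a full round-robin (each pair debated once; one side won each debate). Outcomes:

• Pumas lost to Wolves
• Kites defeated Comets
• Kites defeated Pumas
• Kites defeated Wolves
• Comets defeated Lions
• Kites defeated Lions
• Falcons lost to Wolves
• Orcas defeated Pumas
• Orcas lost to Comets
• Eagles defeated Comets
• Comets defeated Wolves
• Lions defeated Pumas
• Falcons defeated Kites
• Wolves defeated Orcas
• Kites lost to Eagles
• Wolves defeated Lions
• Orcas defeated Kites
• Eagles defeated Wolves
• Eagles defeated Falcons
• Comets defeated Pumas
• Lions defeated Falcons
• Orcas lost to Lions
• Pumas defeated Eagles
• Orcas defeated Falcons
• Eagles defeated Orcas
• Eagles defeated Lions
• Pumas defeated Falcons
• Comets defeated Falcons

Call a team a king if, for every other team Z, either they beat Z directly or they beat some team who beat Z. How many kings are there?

Eagles reaches everyone (king).
Orcas reaches everyone (king).
Kites reaches everyone (king).
Wolves cannot reach Comets in two steps.
Pumas reaches everyone (king).
Comets reaches everyone (king).
Lions cannot reach Wolves, Comets in two steps.
Falcons cannot reach Eagles, Orcas in two steps.
Kings: Eagles, Orcas, Kites, Pumas, Comets — 5.

5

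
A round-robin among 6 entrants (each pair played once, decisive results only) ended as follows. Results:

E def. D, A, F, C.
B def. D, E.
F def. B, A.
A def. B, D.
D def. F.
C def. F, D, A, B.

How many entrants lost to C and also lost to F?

2

C beat: A, B, D, F.
F beat: A, B.
Both beat: A, B — 2.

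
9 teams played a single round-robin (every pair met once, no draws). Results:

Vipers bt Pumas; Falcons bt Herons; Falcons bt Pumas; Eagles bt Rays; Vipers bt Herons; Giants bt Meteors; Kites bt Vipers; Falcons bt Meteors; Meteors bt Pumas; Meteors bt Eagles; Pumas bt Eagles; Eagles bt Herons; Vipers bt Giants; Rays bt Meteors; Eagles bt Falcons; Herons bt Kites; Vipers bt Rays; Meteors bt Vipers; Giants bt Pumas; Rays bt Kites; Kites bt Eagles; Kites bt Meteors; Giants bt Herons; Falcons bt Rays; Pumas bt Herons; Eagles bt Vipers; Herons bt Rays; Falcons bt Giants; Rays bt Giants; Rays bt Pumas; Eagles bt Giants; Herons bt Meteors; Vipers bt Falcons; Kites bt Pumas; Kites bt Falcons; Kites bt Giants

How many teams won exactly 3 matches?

Win totals: Meteors 3, Giants 3, Herons 3, Rays 4, Falcons 5, Pumas 2, Kites 6, Eagles 5, Vipers 5.
Exactly 3: Meteors, Giants, Herons — 3 teams.

3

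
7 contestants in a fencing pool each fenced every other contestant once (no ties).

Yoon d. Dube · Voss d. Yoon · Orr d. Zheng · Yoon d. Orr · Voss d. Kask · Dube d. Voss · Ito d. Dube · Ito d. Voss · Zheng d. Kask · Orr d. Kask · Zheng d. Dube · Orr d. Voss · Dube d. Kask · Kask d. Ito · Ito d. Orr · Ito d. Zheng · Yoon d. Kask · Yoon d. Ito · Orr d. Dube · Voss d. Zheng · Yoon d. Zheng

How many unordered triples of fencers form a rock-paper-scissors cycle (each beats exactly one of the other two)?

8

Win totals: Orr 4, Dube 2, Yoon 5, Voss 3, Zheng 2, Kask 1, Ito 4.
A fencer with w wins dominates both others in C(w,2) triples; summing gives 6 + 1 + 10 + 3 + 1 + 0 + 6 = 27 transitive triples.
Total triples C(7,3) = 35, so cyclic triples = 35 − 27 = 8.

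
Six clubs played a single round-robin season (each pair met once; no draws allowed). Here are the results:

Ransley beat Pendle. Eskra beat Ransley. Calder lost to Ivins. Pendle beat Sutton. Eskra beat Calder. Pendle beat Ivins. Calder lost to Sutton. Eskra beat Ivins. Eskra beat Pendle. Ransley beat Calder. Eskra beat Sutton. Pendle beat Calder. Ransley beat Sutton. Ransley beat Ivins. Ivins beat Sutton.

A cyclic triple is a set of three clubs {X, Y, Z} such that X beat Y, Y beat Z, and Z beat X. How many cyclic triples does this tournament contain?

Win totals: Eskra 5, Ransley 4, Sutton 1, Ivins 2, Pendle 3, Calder 0.
A club with w wins dominates both others in C(w,2) triples; summing gives 10 + 6 + 0 + 1 + 3 + 0 = 20 transitive triples.
Total triples C(6,3) = 20, so cyclic triples = 20 − 20 = 0.

0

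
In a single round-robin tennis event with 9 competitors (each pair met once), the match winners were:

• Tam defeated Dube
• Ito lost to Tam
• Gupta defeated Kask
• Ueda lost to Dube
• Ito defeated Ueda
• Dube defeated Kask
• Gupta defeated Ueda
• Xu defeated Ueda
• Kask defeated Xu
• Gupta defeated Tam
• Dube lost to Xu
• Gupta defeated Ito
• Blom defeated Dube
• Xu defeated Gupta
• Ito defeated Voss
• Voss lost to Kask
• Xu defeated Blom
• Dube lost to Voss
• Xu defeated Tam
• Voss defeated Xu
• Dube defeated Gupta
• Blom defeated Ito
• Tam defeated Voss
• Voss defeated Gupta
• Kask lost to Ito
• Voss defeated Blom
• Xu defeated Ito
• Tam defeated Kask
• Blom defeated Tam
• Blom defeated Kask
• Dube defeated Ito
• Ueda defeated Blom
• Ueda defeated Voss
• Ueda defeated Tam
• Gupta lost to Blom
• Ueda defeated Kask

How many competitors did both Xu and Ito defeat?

Xu beat: Ueda, Ito, Blom, Gupta, Tam, Dube.
Ito beat: Ueda, Voss, Kask.
Both beat: Ueda — 1.

1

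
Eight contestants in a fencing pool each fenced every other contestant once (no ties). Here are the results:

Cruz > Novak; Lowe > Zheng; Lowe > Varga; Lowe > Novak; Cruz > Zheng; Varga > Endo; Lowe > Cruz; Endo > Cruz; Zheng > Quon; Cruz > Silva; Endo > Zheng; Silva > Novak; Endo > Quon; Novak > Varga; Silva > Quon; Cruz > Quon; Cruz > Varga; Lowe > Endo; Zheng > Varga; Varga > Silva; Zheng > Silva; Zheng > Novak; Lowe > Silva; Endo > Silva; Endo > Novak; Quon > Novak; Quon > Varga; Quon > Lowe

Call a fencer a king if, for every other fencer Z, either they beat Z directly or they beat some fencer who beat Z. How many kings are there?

Quon reaches everyone (king).
Cruz reaches everyone (king).
Novak cannot reach Quon, Cruz, Zheng, Lowe in two steps.
Varga cannot reach Lowe in two steps.
Zheng cannot reach Cruz in two steps.
Lowe reaches everyone (king).
Endo reaches everyone (king).
Silva cannot reach Cruz, Zheng, Endo in two steps.
Kings: Quon, Cruz, Lowe, Endo — 4.

4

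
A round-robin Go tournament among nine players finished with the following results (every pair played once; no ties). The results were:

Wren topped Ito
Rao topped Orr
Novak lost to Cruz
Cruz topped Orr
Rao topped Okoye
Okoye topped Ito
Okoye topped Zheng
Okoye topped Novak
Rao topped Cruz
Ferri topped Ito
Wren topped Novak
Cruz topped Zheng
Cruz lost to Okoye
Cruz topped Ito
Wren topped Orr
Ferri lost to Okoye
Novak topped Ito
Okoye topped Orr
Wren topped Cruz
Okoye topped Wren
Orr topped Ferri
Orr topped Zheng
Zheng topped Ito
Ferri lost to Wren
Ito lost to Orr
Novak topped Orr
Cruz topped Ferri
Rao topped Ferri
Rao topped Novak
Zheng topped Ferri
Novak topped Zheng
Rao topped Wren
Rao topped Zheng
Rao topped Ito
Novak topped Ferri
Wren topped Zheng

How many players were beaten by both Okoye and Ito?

Okoye beat: Cruz, Zheng, Ferri, Ito, Orr, Novak, Wren.
Ito beat: no one.
No one was beaten by both.

0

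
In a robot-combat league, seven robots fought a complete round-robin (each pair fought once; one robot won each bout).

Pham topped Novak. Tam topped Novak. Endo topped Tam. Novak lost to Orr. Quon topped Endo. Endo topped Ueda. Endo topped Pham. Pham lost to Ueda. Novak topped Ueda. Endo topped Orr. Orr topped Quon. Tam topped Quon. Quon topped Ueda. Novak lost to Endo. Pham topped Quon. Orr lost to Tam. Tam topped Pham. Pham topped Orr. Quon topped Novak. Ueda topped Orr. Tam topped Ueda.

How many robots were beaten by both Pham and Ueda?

Pham beat: Orr, Quon, Novak.
Ueda beat: Orr, Pham.
Both beat: Orr — 1.

1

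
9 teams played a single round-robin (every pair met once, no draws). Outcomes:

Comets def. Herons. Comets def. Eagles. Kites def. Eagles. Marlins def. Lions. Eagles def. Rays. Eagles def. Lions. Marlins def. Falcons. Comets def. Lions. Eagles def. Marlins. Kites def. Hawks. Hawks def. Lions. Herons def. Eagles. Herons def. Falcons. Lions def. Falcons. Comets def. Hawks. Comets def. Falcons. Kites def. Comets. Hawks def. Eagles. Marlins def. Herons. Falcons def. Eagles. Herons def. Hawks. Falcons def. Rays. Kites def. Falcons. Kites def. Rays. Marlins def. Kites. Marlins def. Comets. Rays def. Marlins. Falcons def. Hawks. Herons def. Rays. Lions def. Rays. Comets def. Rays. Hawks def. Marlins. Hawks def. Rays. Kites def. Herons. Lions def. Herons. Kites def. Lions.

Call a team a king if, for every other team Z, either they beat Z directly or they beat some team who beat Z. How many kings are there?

3

Kites reaches everyone (king).
Marlins reaches everyone (king).
Rays cannot reach Eagles, Hawks in two steps.
Eagles cannot reach Hawks in two steps.
Falcons cannot reach Kites, Herons, Comets in two steps.
Lions cannot reach Kites, Comets in two steps.
Hawks reaches everyone (king).
Herons cannot reach Kites, Comets in two steps.
Comets cannot reach Kites in two steps.
Kings: Kites, Marlins, Hawks — 3.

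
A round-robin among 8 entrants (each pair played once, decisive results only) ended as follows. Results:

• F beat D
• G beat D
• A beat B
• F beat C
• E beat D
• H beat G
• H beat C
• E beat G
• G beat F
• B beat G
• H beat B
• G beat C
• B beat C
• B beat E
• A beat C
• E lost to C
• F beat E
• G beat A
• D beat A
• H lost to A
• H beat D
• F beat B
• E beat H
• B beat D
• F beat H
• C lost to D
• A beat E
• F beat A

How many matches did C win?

1

C's results: beat E; lost to A, B, D, F, G, H.
That is 1 win.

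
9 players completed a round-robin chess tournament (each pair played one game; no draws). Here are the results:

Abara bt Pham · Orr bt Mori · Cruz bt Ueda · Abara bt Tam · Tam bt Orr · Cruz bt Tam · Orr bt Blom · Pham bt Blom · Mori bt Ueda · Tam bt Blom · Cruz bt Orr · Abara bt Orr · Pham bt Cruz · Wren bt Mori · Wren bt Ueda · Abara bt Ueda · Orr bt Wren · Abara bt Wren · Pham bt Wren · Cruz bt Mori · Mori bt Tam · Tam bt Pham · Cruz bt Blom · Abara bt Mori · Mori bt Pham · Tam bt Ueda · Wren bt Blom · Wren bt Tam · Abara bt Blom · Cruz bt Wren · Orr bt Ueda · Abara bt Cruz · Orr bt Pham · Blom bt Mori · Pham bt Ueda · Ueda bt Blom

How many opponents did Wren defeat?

4

Wren's results: beat Mori, Blom, Ueda, Tam; lost to Pham, Abara, Orr, Cruz.
That is 4 wins.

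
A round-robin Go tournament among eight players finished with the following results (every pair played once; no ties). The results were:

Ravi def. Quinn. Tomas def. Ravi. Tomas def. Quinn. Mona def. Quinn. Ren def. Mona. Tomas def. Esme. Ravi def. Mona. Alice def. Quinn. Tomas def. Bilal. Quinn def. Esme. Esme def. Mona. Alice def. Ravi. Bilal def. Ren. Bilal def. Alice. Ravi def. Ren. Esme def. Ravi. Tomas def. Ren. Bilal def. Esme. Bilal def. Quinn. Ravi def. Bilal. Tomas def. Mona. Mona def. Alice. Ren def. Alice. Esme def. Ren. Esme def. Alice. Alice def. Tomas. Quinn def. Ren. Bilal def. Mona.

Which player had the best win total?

Tomas

Win totals: Quinn 2, Alice 3, Bilal 5, Tomas 6, Esme 4, Ravi 4, Ren 2, Mona 2.
Tomas leads with 6 wins (next highest: 5).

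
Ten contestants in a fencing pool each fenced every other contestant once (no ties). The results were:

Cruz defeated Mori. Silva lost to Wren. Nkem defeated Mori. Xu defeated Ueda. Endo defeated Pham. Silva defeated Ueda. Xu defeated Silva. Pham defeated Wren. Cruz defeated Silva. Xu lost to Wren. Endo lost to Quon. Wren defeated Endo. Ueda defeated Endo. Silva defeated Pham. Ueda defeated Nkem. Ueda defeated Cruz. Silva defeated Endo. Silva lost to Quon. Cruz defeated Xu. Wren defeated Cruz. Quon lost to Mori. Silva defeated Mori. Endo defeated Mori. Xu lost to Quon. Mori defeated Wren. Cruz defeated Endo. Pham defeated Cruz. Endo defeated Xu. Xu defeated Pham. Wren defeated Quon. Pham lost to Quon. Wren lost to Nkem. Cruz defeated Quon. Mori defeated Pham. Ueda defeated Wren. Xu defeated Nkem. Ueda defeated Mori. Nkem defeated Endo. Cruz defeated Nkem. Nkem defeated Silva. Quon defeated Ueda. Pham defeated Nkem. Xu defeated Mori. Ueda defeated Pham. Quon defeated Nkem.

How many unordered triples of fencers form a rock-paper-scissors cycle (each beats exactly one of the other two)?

Win totals: Wren 5, Pham 3, Endo 3, Nkem 4, Silva 4, Mori 3, Ueda 6, Cruz 6, Quon 6, Xu 5.
A fencer with w wins dominates both others in C(w,2) triples; summing gives 10 + 3 + 3 + 6 + 6 + 3 + 15 + 15 + 15 + 10 = 86 transitive triples.
Total triples C(10,3) = 120, so cyclic triples = 120 − 86 = 34.

34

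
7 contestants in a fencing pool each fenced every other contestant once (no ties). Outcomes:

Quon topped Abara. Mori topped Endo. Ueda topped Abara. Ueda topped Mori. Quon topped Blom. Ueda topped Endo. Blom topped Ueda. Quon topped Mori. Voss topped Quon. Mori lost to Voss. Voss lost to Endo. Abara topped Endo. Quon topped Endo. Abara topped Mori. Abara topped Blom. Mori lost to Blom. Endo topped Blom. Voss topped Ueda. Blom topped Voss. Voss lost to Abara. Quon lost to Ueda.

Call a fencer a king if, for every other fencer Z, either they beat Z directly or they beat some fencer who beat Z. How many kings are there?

Blom reaches everyone (king).
Mori cannot reach Ueda, Quon, Abara in two steps.
Ueda reaches everyone (king).
Voss reaches everyone (king).
Quon reaches everyone (king).
Endo cannot reach Abara in two steps.
Abara reaches everyone (king).
Kings: Blom, Ueda, Voss, Quon, Abara — 5.

5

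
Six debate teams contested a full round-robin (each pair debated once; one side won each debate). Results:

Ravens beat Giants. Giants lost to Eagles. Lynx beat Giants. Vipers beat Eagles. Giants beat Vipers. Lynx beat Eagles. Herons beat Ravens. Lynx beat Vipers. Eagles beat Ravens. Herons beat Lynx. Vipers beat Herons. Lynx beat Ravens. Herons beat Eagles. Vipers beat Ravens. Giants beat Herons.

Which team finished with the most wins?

Lynx

Win totals: Eagles 2, Ravens 1, Giants 2, Lynx 4, Herons 3, Vipers 3.
Lynx leads with 4 wins (next highest: 3).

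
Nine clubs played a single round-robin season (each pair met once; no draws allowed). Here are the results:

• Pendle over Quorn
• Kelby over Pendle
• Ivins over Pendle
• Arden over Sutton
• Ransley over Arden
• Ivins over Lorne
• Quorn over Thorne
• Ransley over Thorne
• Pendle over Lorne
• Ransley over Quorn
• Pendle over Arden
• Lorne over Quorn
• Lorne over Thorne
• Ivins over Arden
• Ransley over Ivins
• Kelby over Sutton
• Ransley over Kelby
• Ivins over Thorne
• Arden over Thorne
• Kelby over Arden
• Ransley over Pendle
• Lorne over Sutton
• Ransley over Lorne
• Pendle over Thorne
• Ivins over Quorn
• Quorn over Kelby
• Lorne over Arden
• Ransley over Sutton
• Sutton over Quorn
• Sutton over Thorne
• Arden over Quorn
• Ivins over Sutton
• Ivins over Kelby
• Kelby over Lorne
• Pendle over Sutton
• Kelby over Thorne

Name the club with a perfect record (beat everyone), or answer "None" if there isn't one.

Ransley has 8 wins out of 8 opponents — a perfect record.

Ransley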